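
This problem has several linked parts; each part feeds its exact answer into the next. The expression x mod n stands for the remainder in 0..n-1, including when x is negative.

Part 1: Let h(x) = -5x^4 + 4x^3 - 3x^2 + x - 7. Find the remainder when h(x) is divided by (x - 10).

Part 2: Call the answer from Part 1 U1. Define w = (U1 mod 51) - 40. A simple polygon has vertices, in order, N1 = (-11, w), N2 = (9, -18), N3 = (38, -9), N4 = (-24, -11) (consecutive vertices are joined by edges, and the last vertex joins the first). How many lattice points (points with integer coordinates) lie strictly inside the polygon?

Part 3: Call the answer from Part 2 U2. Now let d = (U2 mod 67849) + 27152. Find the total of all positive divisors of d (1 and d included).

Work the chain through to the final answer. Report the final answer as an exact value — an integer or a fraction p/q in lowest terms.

50176

Part 1: remainder = value at the root: -5*(10)^4 + 4*(10)^3 - 3*(10)^2 + 1*(10)^1 - 7 = (-50000) + (4000) + (-300) + (10) + (-7) = -46297; answer -46297
Part 2: U1 = -46297; w = -29; cross terms: (-11*-18 - 9*-29)=459, (9*-9 - 38*-18)=603, (38*-11 - -24*-9)=-634, (-24*-29 - -11*-11)=575; twice the area = |1003| = 1003; area = 1003/2; boundary points = 1 + 1 + 2 + 1 = 5; strictly interior points = area - boundary/2 + 1 = 500; answer 500
Part 3: U2 = 500; d = 27652; 27652 = 2^2 * 31 * 223; sigma = (1 + 2 + 4) * (1 + 31) * (1 + 223) = 7 * 32 * 224 = 50176; answer 50176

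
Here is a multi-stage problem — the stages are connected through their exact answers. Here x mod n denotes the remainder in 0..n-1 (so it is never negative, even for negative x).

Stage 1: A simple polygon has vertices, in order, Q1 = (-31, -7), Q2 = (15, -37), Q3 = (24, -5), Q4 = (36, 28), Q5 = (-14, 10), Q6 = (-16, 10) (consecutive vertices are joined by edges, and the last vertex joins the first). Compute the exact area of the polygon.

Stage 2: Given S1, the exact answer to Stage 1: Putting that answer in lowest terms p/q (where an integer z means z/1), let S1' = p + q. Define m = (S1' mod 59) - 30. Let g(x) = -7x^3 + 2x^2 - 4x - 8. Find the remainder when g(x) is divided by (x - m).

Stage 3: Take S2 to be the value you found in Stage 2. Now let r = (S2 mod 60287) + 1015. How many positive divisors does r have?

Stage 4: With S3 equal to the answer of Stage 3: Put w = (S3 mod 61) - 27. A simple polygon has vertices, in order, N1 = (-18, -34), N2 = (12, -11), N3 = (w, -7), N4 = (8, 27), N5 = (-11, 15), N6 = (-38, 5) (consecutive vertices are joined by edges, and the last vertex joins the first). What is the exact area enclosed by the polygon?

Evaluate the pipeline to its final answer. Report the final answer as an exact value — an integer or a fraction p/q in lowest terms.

Stage 1: cross terms: (-31*-37 - 15*-7)=1252, (15*-5 - 24*-37)=813, (24*28 - 36*-5)=852, (36*10 - -14*28)=752, (-14*10 - -16*10)=20, (-16*-7 - -31*10)=422; twice the area = |4111| = 4111; area = 4111/2; answer 4111/2
Stage 2: S1 = 4111/2; threaded value p + q = 4113; m = 12; remainder = value at the root: -7*(12)^3 + 2*(12)^2 - 4*(12)^1 - 8 = (-12096) + (288) + (-48) + (-8) = -11864; answer -11864
Stage 3: S2 = -11864; r = 49438; 49438 = 2 * 19 * 1301; number of divisors = (1+1) * (1+1) * (1+1) = 8; answer 8
Stage 4: S3 = 8; w = -19; cross terms: (-18*-11 - 12*-34)=606, (12*-7 - -19*-11)=-293, (-19*27 - 8*-7)=-457, (8*15 - -11*27)=417, (-11*5 - -38*15)=515, (-38*-34 - -18*5)=1382; twice the area = |2170| = 2170; area = 1085; answer 1085

1085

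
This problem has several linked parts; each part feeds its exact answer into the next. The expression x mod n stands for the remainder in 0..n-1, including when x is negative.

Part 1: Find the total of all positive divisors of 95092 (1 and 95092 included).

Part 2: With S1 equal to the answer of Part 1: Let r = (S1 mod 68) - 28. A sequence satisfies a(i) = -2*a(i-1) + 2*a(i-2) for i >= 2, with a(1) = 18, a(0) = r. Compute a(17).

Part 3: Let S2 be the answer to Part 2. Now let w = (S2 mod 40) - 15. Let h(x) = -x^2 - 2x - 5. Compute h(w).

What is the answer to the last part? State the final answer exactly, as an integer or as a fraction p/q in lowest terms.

Part 1: 95092 = 2^2 * 23773; sigma = (1 + 2 + 4) * (1 + 23773) = 7 * 23774 = 166418; answer 166418
Part 2: S1 = 166418; r = -6; a(2) = -2*(18) + 2*(-6) = -48; iterating: a(2)=-48, a(3)=132, a(4)=-360, a(5)=984, a(6)=-2688, a(7)=7344, a(8)=-20064, a(9)=54816, a(10)=-149760, a(11)=409152, a(12)=-1117824, a(13)=3053952, a(14)=-8343552, a(15)=22795008, a(16)=-62277120, a(17)=170144256; answer 170144256
Part 3: S2 = 170144256; w = 1; -1*(1)^2 - 2*(1)^1 - 5 = (-1) + (-2) + (-5) = -8; answer -8

-8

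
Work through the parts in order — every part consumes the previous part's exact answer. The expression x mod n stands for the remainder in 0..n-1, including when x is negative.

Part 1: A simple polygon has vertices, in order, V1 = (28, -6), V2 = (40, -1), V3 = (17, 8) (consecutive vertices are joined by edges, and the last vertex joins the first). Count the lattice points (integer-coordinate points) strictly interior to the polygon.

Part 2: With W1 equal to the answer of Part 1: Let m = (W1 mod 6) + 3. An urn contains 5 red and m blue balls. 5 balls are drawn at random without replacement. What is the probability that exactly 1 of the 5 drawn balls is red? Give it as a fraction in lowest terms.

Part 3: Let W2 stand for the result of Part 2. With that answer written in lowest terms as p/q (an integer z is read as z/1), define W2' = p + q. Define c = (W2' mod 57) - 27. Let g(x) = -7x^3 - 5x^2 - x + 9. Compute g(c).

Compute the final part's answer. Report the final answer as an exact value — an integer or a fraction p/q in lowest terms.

46236

Part 1: cross terms: (28*-1 - 40*-6)=212, (40*8 - 17*-1)=337, (17*-6 - 28*8)=-326; twice the area = |223| = 223; area = 223/2; boundary points = 1 + 1 + 1 = 3; strictly interior points = area - boundary/2 + 1 = 111; answer 111
Part 2: W1 = 111; m = 6; total draws C(11,5) = 462; favorable C(5,1)*C(6,4) = 75; P = 25/154; answer 25/154
Part 3: W2 = 25/154; threaded value p + q = 179; c = -19; -7*(-19)^3 - 5*(-19)^2 - 1*(-19)^1 + 9 = (48013) + (-1805) + (19) + (9) = 46236; answer 46236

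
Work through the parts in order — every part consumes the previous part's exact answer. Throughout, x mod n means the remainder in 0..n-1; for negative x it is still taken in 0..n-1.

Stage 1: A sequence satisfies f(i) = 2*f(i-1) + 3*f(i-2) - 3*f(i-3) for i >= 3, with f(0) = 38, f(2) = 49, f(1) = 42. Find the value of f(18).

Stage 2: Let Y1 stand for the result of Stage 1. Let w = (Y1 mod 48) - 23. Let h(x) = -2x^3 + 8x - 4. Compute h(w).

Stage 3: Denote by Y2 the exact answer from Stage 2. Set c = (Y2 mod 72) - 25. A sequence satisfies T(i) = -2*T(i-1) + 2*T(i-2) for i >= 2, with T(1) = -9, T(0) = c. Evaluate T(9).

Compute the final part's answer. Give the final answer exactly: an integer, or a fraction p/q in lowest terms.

Stage 1: f(3) = 2*(49) + 3*(42) - 3*(38) = 110; iterating: f(3)=110, f(4)=241, f(5)=665, f(6)=1723, f(7)=4718, f(8)=12610, f(9)=34205, f(10)=92086, f(11)=248957, f(12)=671557, f(13)=1813727, f(14)=4895254, f(15)=13217018, f(16)=35678617, f(17)=96322526, f(18)=260029849; answer 260029849
Stage 2: Y1 = 260029849; w = 2; -2*(2)^3 + 8*(2)^1 - 4 = (-16) + (16) + (-4) = -4; answer -4
Stage 3: Y2 = -4; c = 43; T(2) = -2*(-9) + 2*(43) = 104; iterating: T(2)=104, T(3)=-226, T(4)=660, T(5)=-1772, T(6)=4864, T(7)=-13272, T(8)=36272, T(9)=-99088; answer -99088

-99088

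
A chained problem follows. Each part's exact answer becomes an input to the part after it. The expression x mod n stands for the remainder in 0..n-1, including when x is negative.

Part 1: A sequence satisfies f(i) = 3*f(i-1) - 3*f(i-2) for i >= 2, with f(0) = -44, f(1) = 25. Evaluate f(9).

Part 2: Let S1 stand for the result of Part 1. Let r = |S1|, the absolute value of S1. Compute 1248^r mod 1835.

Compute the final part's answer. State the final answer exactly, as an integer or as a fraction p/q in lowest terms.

204

Part 1: f(2) = 3*(25) - 3*(-44) = 207; iterating: f(2)=207, f(3)=546, f(4)=1017, f(5)=1413, f(6)=1188, f(7)=-675, f(8)=-5589, f(9)=-14742; answer -14742
Part 2: S1 = -14742; r = 14742; squarings mod 1835: 1248^1=1248, 1248^2=1424, 1248^4=101, 1248^8=1026, 1248^16=1221, 1248^32=821, 1248^64=596, 1248^128=1061, 1248^256=866, 1248^512=1276, 1248^1024=531, 1248^2048=1206, 1248^4096=1116, 1248^8192=1326; 1248^14742 = 1248^2 * 1248^4 * 1248^16 * 1248^128 * 1248^256 * 1248^2048 * 1248^4096 * 1248^8192 = 204 (mod 1835); answer 204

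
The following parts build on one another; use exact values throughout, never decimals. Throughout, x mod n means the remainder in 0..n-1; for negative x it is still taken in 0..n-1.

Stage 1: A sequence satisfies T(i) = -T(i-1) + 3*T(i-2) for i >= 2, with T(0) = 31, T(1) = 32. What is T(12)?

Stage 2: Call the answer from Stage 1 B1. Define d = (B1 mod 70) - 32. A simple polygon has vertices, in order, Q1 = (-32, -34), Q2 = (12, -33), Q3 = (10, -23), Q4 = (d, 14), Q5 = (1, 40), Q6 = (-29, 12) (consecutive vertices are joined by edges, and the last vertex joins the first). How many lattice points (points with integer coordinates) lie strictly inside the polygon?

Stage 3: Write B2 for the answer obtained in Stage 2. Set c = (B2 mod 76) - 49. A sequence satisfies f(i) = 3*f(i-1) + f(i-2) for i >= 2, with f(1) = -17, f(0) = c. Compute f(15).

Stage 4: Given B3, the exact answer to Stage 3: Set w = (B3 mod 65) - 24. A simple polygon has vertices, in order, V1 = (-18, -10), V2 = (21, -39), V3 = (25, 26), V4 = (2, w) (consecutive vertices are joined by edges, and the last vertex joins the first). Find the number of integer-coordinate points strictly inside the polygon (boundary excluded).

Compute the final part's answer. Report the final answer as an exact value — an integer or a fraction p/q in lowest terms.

1479

Stage 1: T(2) = -1*(32) + 3*(31) = 61; iterating: T(2)=61, T(3)=35, T(4)=148, T(5)=-43, T(6)=487, T(7)=-616, T(8)=2077, T(9)=-3925, T(10)=10156, T(11)=-21931, T(12)=52399; answer 52399
Stage 2: B1 = 52399; d = 7; cross terms: (-32*-33 - 12*-34)=1464, (12*-23 - 10*-33)=54, (10*14 - 7*-23)=301, (7*40 - 1*14)=266, (1*12 - -29*40)=1172, (-29*-34 - -32*12)=1370; twice the area = |4627| = 4627; area = 4627/2; boundary points = 1 + 2 + 1 + 2 + 2 + 1 = 9; strictly interior points = area - boundary/2 + 1 = 2310; answer 2310
Stage 3: B2 = 2310; c = -19; f(2) = 3*(-17) + 1*(-19) = -70; iterating: f(2)=-70, f(3)=-227, f(4)=-751, f(5)=-2480, f(6)=-8191, f(7)=-27053, f(8)=-89350, f(9)=-295103, f(10)=-974659, f(11)=-3219080, f(12)=-10631899, f(13)=-35114777, f(14)=-115976230, f(15)=-383043467; answer -383043467
Stage 4: B3 = -383043467; w = 14; cross terms: (-18*-39 - 21*-10)=912, (21*26 - 25*-39)=1521, (25*14 - 2*26)=298, (2*-10 - -18*14)=232; twice the area = |2963| = 2963; area = 2963/2; boundary points = 1 + 1 + 1 + 4 = 7; strictly interior points = area - boundary/2 + 1 = 1479; answer 1479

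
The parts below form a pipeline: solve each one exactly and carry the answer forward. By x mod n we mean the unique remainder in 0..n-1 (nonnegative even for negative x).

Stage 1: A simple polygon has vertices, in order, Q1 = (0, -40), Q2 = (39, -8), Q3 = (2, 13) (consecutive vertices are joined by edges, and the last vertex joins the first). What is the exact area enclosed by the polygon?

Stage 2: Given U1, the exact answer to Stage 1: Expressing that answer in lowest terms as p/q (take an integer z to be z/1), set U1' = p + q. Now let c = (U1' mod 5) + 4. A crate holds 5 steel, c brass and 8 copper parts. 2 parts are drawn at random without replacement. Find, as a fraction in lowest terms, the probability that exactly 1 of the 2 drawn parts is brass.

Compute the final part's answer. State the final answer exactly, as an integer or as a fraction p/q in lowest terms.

13/34

Stage 1: cross terms: (0*-8 - 39*-40)=1560, (39*13 - 2*-8)=523, (2*-40 - 0*13)=-80; twice the area = |2003| = 2003; area = 2003/2; answer 2003/2
Stage 2: U1 = 2003/2; threaded value p + q = 2005; c = 4; total draws C(17,2) = 136; favorable C(4,1)*C(13,1) = 52; P = 13/34; answer 13/34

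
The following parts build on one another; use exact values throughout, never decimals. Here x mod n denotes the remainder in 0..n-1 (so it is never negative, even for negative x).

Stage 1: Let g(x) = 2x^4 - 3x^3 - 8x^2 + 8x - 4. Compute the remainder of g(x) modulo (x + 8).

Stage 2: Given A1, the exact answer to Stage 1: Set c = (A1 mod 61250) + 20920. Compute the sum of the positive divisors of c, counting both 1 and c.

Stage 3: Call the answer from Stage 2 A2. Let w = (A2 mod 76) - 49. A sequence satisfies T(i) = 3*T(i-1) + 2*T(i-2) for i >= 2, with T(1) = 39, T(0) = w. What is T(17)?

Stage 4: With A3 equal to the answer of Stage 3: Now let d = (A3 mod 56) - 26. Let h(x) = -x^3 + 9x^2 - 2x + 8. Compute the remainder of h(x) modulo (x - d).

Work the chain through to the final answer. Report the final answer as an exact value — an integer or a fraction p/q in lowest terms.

-10042

Stage 1: remainder = value at the root: 2*(-8)^4 - 3*(-8)^3 - 8*(-8)^2 + 8*(-8)^1 - 4 = (8192) + (1536) + (-512) + (-64) + (-4) = 9148; answer 9148
Stage 2: A1 = 9148; c = 30068; 30068 = 2^2 * 7517; sigma = (1 + 2 + 4) * (1 + 7517) = 7 * 7518 = 52626; answer 52626
Stage 3: A2 = 52626; w = -15; T(2) = 3*(39) + 2*(-15) = 87; iterating: T(2)=87, T(3)=339, T(4)=1191, T(5)=4251, T(6)=15135, T(7)=53907, T(8)=191991, T(9)=683787, T(10)=2435343, T(11)=8673603, T(12)=30891495, T(13)=110021691, T(14)=391848063, T(15)=1395587571, T(16)=4970458839, T(17)=17702551659; answer 17702551659
Stage 4: A3 = 17702551659; d = 25; remainder = value at the root: -1*(25)^3 + 9*(25)^2 - 2*(25)^1 + 8 = (-15625) + (5625) + (-50) + (8) = -10042; answer -10042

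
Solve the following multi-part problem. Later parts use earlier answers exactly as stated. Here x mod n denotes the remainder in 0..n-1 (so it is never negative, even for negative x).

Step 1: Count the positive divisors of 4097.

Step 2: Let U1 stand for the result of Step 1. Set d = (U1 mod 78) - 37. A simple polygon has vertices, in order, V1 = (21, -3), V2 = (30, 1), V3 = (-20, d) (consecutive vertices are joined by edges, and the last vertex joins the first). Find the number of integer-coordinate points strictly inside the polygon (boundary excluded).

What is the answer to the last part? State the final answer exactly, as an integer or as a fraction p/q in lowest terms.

52

Step 1: 4097 = 17 * 241; number of divisors = (1+1) * (1+1) = 4; answer 4
Step 2: U1 = 4; d = -33; cross terms: (21*1 - 30*-3)=111, (30*-33 - -20*1)=-970, (-20*-3 - 21*-33)=753; twice the area = |-106| = 106; area = 53; boundary points = 1 + 2 + 1 = 4; strictly interior points = area - boundary/2 + 1 = 52; answer 52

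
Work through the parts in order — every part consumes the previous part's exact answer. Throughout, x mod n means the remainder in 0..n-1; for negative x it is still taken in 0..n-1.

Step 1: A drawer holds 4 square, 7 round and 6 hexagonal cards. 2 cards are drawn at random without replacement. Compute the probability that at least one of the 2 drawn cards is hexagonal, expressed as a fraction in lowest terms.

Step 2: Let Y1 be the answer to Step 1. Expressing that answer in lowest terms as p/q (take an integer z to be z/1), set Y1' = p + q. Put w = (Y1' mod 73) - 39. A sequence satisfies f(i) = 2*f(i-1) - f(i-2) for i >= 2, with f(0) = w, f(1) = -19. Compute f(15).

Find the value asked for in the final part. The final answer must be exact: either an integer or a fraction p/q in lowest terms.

-733

Step 1: total draws C(17,2) = 136; complement C(11,2) = 55; favorable 136 - 55 = 81; P = 81/136; answer 81/136
Step 2: Y1 = 81/136; threaded value p + q = 217; w = 32; f(2) = 2*(-19) - 1*(32) = -70; iterating: f(2)=-70, f(3)=-121, f(4)=-172, f(5)=-223, f(6)=-274, f(7)=-325, f(8)=-376, f(9)=-427, f(10)=-478, f(11)=-529, f(12)=-580, f(13)=-631, f(14)=-682, f(15)=-733; answer -733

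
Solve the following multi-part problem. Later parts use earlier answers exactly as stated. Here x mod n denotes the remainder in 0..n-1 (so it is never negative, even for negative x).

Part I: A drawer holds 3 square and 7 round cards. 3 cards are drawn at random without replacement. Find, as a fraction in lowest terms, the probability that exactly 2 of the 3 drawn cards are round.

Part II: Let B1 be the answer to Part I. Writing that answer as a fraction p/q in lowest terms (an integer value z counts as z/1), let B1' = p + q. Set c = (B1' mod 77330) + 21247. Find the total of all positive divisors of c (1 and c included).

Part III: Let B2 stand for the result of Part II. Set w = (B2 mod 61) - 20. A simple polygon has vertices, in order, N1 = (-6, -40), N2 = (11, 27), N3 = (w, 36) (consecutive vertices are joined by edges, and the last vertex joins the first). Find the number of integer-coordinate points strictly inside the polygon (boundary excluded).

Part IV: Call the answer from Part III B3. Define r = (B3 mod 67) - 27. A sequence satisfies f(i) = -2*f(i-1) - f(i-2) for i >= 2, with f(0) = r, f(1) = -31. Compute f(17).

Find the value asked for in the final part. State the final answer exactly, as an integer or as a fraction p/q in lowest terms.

Part I: total draws C(10,3) = 120; favorable C(7,2)*C(3,1) = 63; P = 21/40; answer 21/40
Part II: B1 = 21/40; threaded value p + q = 61; c = 21308; 21308 = 2^2 * 7 * 761; sigma = (1 + 2 + 4) * (1 + 7) * (1 + 761) = 7 * 8 * 762 = 42672; answer 42672
Part III: B2 = 42672; w = 13; cross terms: (-6*27 - 11*-40)=278, (11*36 - 13*27)=45, (13*-40 - -6*36)=-304; twice the area = |19| = 19; area = 19/2; boundary points = 1 + 1 + 19 = 21; strictly interior points = area - boundary/2 + 1 = 0; answer 0
Part IV: B3 = 0; r = -27; f(2) = -2*(-31) - 1*(-27) = 89; iterating: f(2)=89, f(3)=-147, f(4)=205, f(5)=-263, f(6)=321, f(7)=-379, f(8)=437, f(9)=-495, f(10)=553, f(11)=-611, f(12)=669, f(13)=-727, f(14)=785, f(15)=-843, f(16)=901, f(17)=-959; answer -959

-959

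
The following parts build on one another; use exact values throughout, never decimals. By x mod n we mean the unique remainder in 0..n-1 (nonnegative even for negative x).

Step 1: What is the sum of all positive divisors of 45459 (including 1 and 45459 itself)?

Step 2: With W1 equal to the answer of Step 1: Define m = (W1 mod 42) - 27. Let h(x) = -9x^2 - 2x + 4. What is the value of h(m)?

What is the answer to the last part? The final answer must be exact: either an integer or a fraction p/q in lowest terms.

Step 1: 45459 = 3^2 * 5051; sigma = (1 + 3 + 9) * (1 + 5051) = 13 * 5052 = 65676; answer 65676
Step 2: W1 = 65676; m = 3; -9*(3)^2 - 2*(3)^1 + 4 = (-81) + (-6) + (4) = -83; answer -83

-83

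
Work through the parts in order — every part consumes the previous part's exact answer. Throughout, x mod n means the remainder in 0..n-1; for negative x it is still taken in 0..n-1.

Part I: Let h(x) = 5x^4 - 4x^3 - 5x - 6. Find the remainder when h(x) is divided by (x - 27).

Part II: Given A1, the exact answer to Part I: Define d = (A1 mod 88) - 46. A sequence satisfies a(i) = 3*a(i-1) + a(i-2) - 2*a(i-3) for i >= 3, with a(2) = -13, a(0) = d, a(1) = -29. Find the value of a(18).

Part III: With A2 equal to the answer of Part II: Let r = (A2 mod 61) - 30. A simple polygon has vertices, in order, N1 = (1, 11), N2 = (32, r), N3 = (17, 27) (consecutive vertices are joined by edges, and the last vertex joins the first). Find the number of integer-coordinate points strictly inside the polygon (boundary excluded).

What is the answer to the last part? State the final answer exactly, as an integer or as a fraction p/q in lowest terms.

Part I: remainder = value at the root: 5*(27)^4 - 4*(27)^3 - 5*(27)^1 - 6 = (2657205) + (-78732) + (-135) + (-6) = 2578332; answer 2578332
Part II: A1 = 2578332; d = -26; a(3) = 3*(-13) + 1*(-29) - 2*(-26) = -16; iterating: a(3)=-16, a(4)=-3, a(5)=1, a(6)=32, a(7)=103, a(8)=339, a(9)=1056, a(10)=3301, a(11)=10281, a(12)=32032, a(13)=99775, a(14)=310795, a(15)=968096, a(16)=3015533, a(17)=9393105, a(18)=29258656; answer 29258656
Part III: A2 = 29258656; r = -24; cross terms: (1*-24 - 32*11)=-376, (32*27 - 17*-24)=1272, (17*11 - 1*27)=160; twice the area = |1056| = 1056; area = 528; boundary points = 1 + 3 + 16 = 20; strictly interior points = area - boundary/2 + 1 = 519; answer 519

519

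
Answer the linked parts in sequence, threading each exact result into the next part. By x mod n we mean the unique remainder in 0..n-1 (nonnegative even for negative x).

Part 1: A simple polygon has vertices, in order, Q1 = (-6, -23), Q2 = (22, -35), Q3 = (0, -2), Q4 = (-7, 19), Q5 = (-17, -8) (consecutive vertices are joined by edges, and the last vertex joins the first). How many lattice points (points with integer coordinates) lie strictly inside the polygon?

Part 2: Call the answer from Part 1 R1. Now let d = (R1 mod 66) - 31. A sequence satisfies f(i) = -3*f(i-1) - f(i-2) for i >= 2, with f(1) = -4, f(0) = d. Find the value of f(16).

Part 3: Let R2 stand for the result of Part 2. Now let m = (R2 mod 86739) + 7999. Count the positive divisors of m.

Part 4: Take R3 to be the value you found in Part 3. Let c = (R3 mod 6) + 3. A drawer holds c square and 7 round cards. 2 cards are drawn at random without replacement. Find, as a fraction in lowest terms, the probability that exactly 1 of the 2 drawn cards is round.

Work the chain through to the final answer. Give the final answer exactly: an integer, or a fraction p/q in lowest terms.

Part 1: cross terms: (-6*-35 - 22*-23)=716, (22*-2 - 0*-35)=-44, (0*19 - -7*-2)=-14, (-7*-8 - -17*19)=379, (-17*-23 - -6*-8)=343; twice the area = |1380| = 1380; area = 690; boundary points = 4 + 11 + 7 + 1 + 1 = 24; strictly interior points = area - boundary/2 + 1 = 679; answer 679
Part 2: R1 = 679; d = -12; f(2) = -3*(-4) - 1*(-12) = 24; iterating: f(2)=24, f(3)=-68, f(4)=180, f(5)=-472, f(6)=1236, f(7)=-3236, f(8)=8472, f(9)=-22180, f(10)=58068, f(11)=-152024, f(12)=398004, f(13)=-1041988, f(14)=2727960, f(15)=-7141892, f(16)=18697716; answer 18697716
Part 3: R2 = 18697716; m = 56830; 56830 = 2 * 5 * 5683; number of divisors = (1+1) * (1+1) * (1+1) = 8; answer 8
Part 4: R3 = 8; c = 5; total draws C(12,2) = 66; favorable C(7,1)*C(5,1) = 35; P = 35/66; answer 35/66

35/66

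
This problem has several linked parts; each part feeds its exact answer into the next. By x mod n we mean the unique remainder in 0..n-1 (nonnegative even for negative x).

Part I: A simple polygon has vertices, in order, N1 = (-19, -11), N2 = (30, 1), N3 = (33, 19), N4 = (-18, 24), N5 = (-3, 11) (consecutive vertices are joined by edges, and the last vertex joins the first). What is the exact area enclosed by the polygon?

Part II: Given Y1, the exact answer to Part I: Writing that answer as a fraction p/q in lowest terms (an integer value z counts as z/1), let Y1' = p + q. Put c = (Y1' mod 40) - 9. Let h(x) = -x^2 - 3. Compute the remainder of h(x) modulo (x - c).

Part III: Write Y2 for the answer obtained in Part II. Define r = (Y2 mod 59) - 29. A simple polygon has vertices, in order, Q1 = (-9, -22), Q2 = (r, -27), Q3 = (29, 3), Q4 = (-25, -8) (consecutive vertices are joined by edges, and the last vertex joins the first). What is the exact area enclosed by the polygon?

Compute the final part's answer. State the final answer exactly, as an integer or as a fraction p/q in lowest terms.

Part I: cross terms: (-19*1 - 30*-11)=311, (30*19 - 33*1)=537, (33*24 - -18*19)=1134, (-18*11 - -3*24)=-126, (-3*-11 - -19*11)=242; twice the area = |2098| = 2098; area = 1049; answer 1049
Part II: Y1 = 1049; threaded value p + q = 1050; c = 1; remainder = value at the root: -1*(1)^2 - 3 = (-1) + (-3) = -4; answer -4
Part III: Y2 = -4; r = 26; cross terms: (-9*-27 - 26*-22)=815, (26*3 - 29*-27)=861, (29*-8 - -25*3)=-157, (-25*-22 - -9*-8)=478; twice the area = |1997| = 1997; area = 1997/2; answer 1997/2

1997/2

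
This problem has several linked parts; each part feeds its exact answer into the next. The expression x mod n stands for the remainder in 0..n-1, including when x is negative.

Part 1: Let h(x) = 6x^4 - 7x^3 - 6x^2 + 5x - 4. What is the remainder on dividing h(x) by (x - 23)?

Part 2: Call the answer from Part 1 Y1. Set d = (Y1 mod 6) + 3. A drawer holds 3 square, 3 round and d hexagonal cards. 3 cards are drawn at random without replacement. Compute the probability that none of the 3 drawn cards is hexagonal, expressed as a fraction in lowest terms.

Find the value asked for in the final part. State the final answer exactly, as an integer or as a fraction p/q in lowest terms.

Part 1: remainder = value at the root: 6*(23)^4 - 7*(23)^3 - 6*(23)^2 + 5*(23)^1 - 4 = (1679046) + (-85169) + (-3174) + (115) + (-4) = 1590814; answer 1590814
Part 2: Y1 = 1590814; d = 7; total draws C(13,3) = 286; favorable C(6,3) = 20; P = 10/143; answer 10/143

10/143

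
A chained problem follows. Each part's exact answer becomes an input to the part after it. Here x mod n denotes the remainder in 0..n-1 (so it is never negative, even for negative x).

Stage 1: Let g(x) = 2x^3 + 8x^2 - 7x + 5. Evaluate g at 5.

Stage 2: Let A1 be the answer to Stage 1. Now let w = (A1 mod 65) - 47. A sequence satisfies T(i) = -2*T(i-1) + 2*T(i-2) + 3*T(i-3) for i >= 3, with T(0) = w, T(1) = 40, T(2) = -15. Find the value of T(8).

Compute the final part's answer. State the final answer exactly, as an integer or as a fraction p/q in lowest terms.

-783

Stage 1: 2*(5)^3 + 8*(5)^2 - 7*(5)^1 + 5 = (250) + (200) + (-35) + (5) = 420; answer 420
Stage 2: A1 = 420; w = -17; T(3) = -2*(-15) + 2*(40) + 3*(-17) = 59; iterating: T(3)=59, T(4)=-28, T(5)=129, T(6)=-137, T(7)=448, T(8)=-783; answer -783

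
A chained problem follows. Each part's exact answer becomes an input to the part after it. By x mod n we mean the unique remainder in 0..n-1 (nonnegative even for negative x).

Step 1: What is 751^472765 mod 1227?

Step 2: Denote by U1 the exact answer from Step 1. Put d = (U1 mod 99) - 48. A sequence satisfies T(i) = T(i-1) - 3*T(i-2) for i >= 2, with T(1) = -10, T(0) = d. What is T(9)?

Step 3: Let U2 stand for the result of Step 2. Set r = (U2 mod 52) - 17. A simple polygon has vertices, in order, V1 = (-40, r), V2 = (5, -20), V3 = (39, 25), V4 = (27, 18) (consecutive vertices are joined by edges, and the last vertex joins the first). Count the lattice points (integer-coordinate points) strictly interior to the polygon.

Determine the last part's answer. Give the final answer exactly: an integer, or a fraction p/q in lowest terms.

1258

Step 1: squarings mod 1227: 751^1=751, 751^2=808, 751^4=100, 751^8=184, 751^16=727, 751^32=919, 751^64=385, 751^128=985, 751^256=895, 751^512=1021, 751^1024=718, 751^2048=184, 751^4096=727, 751^8192=919, 751^16384=385, 751^32768=985, 751^65536=895, 751^131072=1021, 751^262144=718; 751^472765 = 751^1 * 751^4 * 751^8 * 751^16 * 751^32 * 751^128 * 751^512 * 751^1024 * 751^4096 * 751^8192 * 751^65536 * 751^131072 * 751^262144 = 1192 (mod 1227); answer 1192
Step 2: U1 = 1192; d = -44; T(2) = 1*(-10) - 3*(-44) = 122; iterating: T(2)=122, T(3)=152, T(4)=-214, T(5)=-670, T(6)=-28, T(7)=1982, T(8)=2066, T(9)=-3880; answer -3880
Step 3: U2 = -3880; r = 3; cross terms: (-40*-20 - 5*3)=785, (5*25 - 39*-20)=905, (39*18 - 27*25)=27, (27*3 - -40*18)=801; twice the area = |2518| = 2518; area = 1259; boundary points = 1 + 1 + 1 + 1 = 4; strictly interior points = area - boundary/2 + 1 = 1258; answer 1258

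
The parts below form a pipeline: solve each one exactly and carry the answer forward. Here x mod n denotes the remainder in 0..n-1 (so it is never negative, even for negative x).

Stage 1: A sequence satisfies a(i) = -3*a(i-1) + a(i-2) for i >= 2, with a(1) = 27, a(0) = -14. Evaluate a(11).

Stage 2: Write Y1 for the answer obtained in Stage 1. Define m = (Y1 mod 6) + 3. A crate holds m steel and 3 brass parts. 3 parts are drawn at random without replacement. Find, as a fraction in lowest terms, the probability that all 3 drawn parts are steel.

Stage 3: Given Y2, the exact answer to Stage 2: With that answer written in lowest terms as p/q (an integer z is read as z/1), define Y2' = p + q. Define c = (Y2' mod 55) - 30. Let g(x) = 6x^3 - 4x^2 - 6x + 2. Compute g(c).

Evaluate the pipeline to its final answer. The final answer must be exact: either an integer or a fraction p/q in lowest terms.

-422

Stage 1: a(2) = -3*(27) + 1*(-14) = -95; iterating: a(2)=-95, a(3)=312, a(4)=-1031, a(5)=3405, a(6)=-11246, a(7)=37143, a(8)=-122675, a(9)=405168, a(10)=-1338179, a(11)=4419705; answer 4419705
Stage 2: Y1 = 4419705; m = 6; total draws C(9,3) = 84; favorable C(6,3) = 20; P = 5/21; answer 5/21
Stage 3: Y2 = 5/21; threaded value p + q = 26; c = -4; 6*(-4)^3 - 4*(-4)^2 - 6*(-4)^1 + 2 = (-384) + (-64) + (24) + (2) = -422; answer -422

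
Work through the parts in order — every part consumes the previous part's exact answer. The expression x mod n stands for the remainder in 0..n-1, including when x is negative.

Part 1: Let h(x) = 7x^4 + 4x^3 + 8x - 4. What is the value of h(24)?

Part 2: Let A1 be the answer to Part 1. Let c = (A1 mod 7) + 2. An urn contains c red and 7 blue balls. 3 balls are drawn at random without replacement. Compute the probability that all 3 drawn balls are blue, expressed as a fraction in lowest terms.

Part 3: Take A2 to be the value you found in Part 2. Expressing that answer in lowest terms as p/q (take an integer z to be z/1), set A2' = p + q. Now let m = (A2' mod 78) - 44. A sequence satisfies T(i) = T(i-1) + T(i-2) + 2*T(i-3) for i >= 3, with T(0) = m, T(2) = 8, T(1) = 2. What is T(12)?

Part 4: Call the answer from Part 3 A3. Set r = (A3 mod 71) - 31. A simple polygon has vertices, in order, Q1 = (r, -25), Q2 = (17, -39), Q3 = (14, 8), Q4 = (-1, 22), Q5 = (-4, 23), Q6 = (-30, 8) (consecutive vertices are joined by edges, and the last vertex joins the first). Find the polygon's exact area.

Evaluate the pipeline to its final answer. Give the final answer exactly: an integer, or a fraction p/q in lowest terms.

1542

Part 1: 7*(24)^4 + 4*(24)^3 + 8*(24)^1 - 4 = (2322432) + (55296) + (192) + (-4) = 2377916; answer 2377916
Part 2: A1 = 2377916; c = 4; total draws C(11,3) = 165; favorable C(7,3) = 35; P = 7/33; answer 7/33
Part 3: A2 = 7/33; threaded value p + q = 40; m = -4; T(3) = 1*(8) + 1*(2) + 2*(-4) = 2; iterating: T(3)=2, T(4)=14, T(5)=32, T(6)=50, T(7)=110, T(8)=224, T(9)=434, T(10)=878, T(11)=1760, T(12)=3506; answer 3506
Part 4: A3 = 3506; r = -4; cross terms: (-4*-39 - 17*-25)=581, (17*8 - 14*-39)=682, (14*22 - -1*8)=316, (-1*23 - -4*22)=65, (-4*8 - -30*23)=658, (-30*-25 - -4*8)=782; twice the area = |3084| = 3084; area = 1542; answer 1542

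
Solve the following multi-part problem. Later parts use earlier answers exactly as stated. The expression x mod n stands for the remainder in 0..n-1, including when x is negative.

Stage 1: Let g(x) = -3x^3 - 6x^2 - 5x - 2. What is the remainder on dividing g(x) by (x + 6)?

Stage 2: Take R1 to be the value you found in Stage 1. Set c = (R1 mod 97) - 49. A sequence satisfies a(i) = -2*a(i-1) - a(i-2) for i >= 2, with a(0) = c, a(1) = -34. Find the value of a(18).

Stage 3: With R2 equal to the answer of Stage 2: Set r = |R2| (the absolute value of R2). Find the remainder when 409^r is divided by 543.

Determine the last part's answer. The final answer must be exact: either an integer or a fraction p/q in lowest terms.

502

Stage 1: remainder = value at the root: -3*(-6)^3 - 6*(-6)^2 - 5*(-6)^1 - 2 = (648) + (-216) + (30) + (-2) = 460; answer 460
Stage 2: R1 = 460; c = 23; a(2) = -2*(-34) - 1*(23) = 45; iterating: a(2)=45, a(3)=-56, a(4)=67, a(5)=-78, a(6)=89, a(7)=-100, a(8)=111, a(9)=-122, a(10)=133, a(11)=-144, a(12)=155, a(13)=-166, a(14)=177, a(15)=-188, a(16)=199, a(17)=-210, a(18)=221; answer 221
Stage 3: R2 = 221; r = 221; squarings mod 543: 409^1=409, 409^2=37, 409^4=283, 409^8=268, 409^16=148, 409^32=184, 409^64=190, 409^128=262; 409^221 = 409^1 * 409^4 * 409^8 * 409^16 * 409^64 * 409^128 = 502 (mod 543); answer 502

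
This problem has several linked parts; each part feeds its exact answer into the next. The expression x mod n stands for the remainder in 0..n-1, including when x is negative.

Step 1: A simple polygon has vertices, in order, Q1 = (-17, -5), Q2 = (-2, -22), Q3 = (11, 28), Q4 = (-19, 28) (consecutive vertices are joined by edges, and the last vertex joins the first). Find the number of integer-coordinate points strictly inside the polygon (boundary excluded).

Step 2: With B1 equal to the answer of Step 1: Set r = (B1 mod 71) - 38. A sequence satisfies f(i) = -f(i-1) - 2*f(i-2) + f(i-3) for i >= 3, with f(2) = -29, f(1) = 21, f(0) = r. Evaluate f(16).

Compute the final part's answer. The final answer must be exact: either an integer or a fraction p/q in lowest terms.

21031

Step 1: cross terms: (-17*-22 - -2*-5)=364, (-2*28 - 11*-22)=186, (11*28 - -19*28)=840, (-19*-5 - -17*28)=571; twice the area = |1961| = 1961; area = 1961/2; boundary points = 1 + 1 + 30 + 1 = 33; strictly interior points = area - boundary/2 + 1 = 965; answer 965
Step 2: B1 = 965; r = 4; f(3) = -1*(-29) - 2*(21) + 1*(4) = -9; iterating: f(3)=-9, f(4)=88, f(5)=-99, f(6)=-86, f(7)=372, f(8)=-299, f(9)=-531, f(10)=1501, f(11)=-738, f(12)=-2795, f(13)=5772, f(14)=-920, f(15)=-13419, f(16)=21031; answer 21031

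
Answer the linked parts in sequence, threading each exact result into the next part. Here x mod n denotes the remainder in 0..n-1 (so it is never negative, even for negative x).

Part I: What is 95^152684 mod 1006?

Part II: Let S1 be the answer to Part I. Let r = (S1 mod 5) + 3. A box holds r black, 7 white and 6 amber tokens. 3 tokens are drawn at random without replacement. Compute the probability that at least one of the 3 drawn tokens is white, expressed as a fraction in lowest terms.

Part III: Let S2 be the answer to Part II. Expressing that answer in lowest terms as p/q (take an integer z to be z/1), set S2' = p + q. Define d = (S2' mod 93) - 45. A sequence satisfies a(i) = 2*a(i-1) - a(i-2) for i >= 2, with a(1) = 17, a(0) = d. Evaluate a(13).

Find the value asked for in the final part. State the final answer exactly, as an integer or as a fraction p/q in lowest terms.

Part I: squarings mod 1006: 95^1=95, 95^2=977, 95^4=841, 95^8=63, 95^16=951, 95^32=7, 95^64=49, 95^128=389, 95^256=421, 95^512=185, 95^1024=21, 95^2048=441, 95^4096=323, 95^8192=711, 95^16384=509, 95^32768=539, 95^65536=793, 95^131072=99; 95^152684 = 95^4 * 95^8 * 95^32 * 95^64 * 95^1024 * 95^4096 * 95^16384 * 95^131072 = 687 (mod 1006); answer 687
Part II: S1 = 687; r = 5; total draws C(18,3) = 816; complement C(11,3) = 165; favorable 816 - 165 = 651; P = 217/272; answer 217/272
Part III: S2 = 217/272; threaded value p + q = 489; d = -21; a(2) = 2*(17) - 1*(-21) = 55; iterating: a(2)=55, a(3)=93, a(4)=131, a(5)=169, a(6)=207, a(7)=245, a(8)=283, a(9)=321, a(10)=359, a(11)=397, a(12)=435, a(13)=473; answer 473

473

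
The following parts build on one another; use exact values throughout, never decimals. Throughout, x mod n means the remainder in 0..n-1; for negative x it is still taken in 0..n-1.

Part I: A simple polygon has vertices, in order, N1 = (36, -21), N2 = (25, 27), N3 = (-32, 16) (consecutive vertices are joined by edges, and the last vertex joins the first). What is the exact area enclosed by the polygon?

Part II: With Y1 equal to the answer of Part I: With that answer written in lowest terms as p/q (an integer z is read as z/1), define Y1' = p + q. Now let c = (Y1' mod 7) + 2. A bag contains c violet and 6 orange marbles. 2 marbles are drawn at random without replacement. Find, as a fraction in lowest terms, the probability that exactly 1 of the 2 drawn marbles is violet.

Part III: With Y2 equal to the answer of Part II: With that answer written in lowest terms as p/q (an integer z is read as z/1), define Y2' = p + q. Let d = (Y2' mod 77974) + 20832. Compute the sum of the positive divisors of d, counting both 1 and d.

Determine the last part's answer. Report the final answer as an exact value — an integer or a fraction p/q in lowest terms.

20850

Part I: cross terms: (36*27 - 25*-21)=1497, (25*16 - -32*27)=1264, (-32*-21 - 36*16)=96; twice the area = |2857| = 2857; area = 2857/2; answer 2857/2
Part II: Y1 = 2857/2; threaded value p + q = 2859; c = 5; total draws C(11,2) = 55; favorable C(5,1)*C(6,1) = 30; P = 6/11; answer 6/11
Part III: Y2 = 6/11; threaded value p + q = 17; d = 20849; 20849 is prime, so its only divisors are 1 and 20849; sigma = 1 + 20849 = 20850; answer 20850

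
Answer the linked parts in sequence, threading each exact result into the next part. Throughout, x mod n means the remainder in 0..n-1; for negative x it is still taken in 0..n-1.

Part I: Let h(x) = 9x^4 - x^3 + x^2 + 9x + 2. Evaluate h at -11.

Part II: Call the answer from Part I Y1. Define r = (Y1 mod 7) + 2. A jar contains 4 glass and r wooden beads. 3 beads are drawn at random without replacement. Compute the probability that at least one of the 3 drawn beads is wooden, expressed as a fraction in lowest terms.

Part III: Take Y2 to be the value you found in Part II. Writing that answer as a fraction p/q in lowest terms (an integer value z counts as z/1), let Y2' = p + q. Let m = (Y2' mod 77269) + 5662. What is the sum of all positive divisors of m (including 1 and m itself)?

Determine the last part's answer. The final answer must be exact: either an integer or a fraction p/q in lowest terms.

Part I: 9*(-11)^4 - 1*(-11)^3 + 1*(-11)^2 + 9*(-11)^1 + 2 = (131769) + (1331) + (121) + (-99) + (2) = 133124; answer 133124
Part II: Y1 = 133124; r = 7; total draws C(11,3) = 165; complement C(4,3) = 4; favorable 165 - 4 = 161; P = 161/165; answer 161/165
Part III: Y2 = 161/165; threaded value p + q = 326; m = 5988; 5988 = 2^2 * 3 * 499; sigma = (1 + 2 + 4) * (1 + 3) * (1 + 499) = 7 * 4 * 500 = 14000; answer 14000

14000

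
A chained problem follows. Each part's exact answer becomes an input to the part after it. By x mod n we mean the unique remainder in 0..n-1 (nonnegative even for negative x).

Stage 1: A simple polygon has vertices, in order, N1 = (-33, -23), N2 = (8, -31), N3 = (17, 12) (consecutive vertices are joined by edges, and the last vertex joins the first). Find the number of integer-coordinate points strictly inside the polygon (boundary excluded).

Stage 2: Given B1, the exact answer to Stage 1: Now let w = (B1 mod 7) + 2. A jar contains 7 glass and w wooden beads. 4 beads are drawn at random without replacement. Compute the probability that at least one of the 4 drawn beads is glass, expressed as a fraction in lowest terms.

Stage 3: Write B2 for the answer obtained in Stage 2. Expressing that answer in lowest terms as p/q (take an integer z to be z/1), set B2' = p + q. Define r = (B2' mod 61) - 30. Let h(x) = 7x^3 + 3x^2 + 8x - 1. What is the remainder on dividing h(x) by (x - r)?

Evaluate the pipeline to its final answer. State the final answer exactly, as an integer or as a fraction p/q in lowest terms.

2603

Stage 1: cross terms: (-33*-31 - 8*-23)=1207, (8*12 - 17*-31)=623, (17*-23 - -33*12)=5; twice the area = |1835| = 1835; area = 1835/2; boundary points = 1 + 1 + 5 = 7; strictly interior points = area - boundary/2 + 1 = 915; answer 915
Stage 2: B1 = 915; w = 7; total draws C(14,4) = 1001; complement C(7,4) = 35; favorable 1001 - 35 = 966; P = 138/143; answer 138/143
Stage 3: B2 = 138/143; threaded value p + q = 281; r = 7; remainder = value at the root: 7*(7)^3 + 3*(7)^2 + 8*(7)^1 - 1 = (2401) + (147) + (56) + (-1) = 2603; answer 2603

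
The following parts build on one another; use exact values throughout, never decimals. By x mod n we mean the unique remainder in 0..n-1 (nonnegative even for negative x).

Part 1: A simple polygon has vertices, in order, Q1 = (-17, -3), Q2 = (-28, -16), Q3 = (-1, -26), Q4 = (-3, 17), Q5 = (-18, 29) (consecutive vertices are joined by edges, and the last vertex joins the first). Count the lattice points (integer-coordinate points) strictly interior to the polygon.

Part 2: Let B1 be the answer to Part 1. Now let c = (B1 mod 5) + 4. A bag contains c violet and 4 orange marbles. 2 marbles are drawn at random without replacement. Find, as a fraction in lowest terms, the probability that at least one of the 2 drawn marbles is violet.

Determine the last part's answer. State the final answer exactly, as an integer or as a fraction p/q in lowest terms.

Part 1: cross terms: (-17*-16 - -28*-3)=188, (-28*-26 - -1*-16)=712, (-1*17 - -3*-26)=-95, (-3*29 - -18*17)=219, (-18*-3 - -17*29)=547; twice the area = |1571| = 1571; area = 1571/2; boundary points = 1 + 1 + 1 + 3 + 1 = 7; strictly interior points = area - boundary/2 + 1 = 783; answer 783
Part 2: B1 = 783; c = 7; total draws C(11,2) = 55; complement C(4,2) = 6; favorable 55 - 6 = 49; P = 49/55; answer 49/55

49/55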